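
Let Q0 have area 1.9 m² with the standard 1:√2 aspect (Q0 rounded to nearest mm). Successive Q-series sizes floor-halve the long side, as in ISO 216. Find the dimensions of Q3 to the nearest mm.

Let Q0's short side be w mm. w · w√2 = 1.9 m² = 1,900,000 mm², so w ≈ 1159.1 mm and w√2 ≈ 1639.2 mm → Q0 = 1159 × 1639 mm.
Q1: ⌊1639/2⌋ × 1159 = 819 × 1159 mm
Q2: ⌊1159/2⌋ × 819 = 579 × 819 mm
Q3: ⌊819/2⌋ × 579 = 409 × 579 mm

409 × 579 mm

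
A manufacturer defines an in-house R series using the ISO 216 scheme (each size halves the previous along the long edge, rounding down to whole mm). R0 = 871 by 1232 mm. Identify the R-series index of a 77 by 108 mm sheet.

R0: 871 × 1232 mm
R1: 616 × 871 mm
R2: 435 × 616 mm
R3: 308 × 435 mm
R4: 217 × 308 mm
R5: 154 × 217 mm
R6: 108 × 154 mm
R7: 77 × 108 mm
R8: 54 × 77 mm
→ matches R7.

R7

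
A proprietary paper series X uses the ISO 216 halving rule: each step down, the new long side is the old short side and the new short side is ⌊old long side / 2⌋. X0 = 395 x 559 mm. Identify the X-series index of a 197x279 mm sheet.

X0: 395 × 559 mm
X1: 279 × 395 mm
X2: 197 × 279 mm
X3: 139 × 197 mm
→ matches X2.

X2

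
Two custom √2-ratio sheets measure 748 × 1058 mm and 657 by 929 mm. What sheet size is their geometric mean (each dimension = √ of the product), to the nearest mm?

Short side: √(748 · 657) = √491436 ≈ 701.0 → 701 mm
Long side: √(1058 · 929) = √982882 ≈ 991.4 → 991 mm

701 × 991 mm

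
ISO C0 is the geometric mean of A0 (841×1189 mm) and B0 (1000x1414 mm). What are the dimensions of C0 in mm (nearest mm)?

Short: √(841 · 1000) = √841000 ≈ 917.1 mm.
Long: √(1189 · 1414) = √1681246 ≈ 1296.6 mm.

917 × 1297 mm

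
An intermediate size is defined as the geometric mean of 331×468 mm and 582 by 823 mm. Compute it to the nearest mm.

Short side: √(331 · 582) = √192642 ≈ 438.9 → 439 mm
Long side: √(468 · 823) = √385164 ≈ 620.6 → 621 mm

439 × 621 mm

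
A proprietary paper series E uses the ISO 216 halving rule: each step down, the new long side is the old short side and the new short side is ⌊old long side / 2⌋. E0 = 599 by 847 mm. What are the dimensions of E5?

105 × 149 mm

E1: ⌊847/2⌋ × 599 = 423 × 599 mm
E2: ⌊599/2⌋ × 423 = 299 × 423 mm
E3: ⌊423/2⌋ × 299 = 211 × 299 mm
E4: ⌊299/2⌋ × 211 = 149 × 211 mm
E5: ⌊211/2⌋ × 149 = 105 × 149 mm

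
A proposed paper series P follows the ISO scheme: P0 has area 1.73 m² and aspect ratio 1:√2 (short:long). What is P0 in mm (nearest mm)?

Let the short side be w mm. Then w · w√2 = 1.73 m² = 1,730,000 mm².
w² = 1,730,000/√2, so w ≈ 1106.0 mm; long side = w√2 ≈ 1564.2 mm.

1106 × 1564 mm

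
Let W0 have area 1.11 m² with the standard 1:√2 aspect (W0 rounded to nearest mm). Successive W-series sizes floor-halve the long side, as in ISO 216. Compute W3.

Let W0's short side be w mm. w · w√2 = 1.11 m² = 1,110,000 mm², so w ≈ 885.9 mm and w√2 ≈ 1252.9 mm → W0 = 886 × 1253 mm.
W1: ⌊1253/2⌋ × 886 = 626 × 886 mm
W2: ⌊886/2⌋ × 626 = 443 × 626 mm
W3: ⌊626/2⌋ × 443 = 313 × 443 mm

313 × 443 mm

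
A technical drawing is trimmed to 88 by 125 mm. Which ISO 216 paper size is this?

Aspect ratio 125/88 ≈ 1.420 — close to the ISO √2 ≈ 1.414.
In the B-series (B0 = 1000 × 1414 mm): B7 = 88 × 125 mm.

B7 (88 × 125 mm)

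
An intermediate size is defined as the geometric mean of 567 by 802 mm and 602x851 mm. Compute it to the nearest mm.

Short side: √(567 · 602) = √341334 ≈ 584.2 → 584 mm
Long side: √(802 · 851) = √682502 ≈ 826.1 → 826 mm

584 × 826 mm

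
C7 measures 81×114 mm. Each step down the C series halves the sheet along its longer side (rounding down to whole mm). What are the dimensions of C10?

28 × 40 mm

C8: ⌊114/2⌋ × 81 = 57 × 81 mm
C9: ⌊81/2⌋ × 57 = 40 × 57 mm
C10: ⌊57/2⌋ × 40 = 28 × 40 mm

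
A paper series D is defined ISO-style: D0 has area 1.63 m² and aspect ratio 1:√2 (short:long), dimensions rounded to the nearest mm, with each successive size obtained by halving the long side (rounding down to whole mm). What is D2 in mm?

Let D0's short side be w mm. w · w√2 = 1.63 m² = 1,630,000 mm², so w ≈ 1073.6 mm and w√2 ≈ 1518.3 mm → D0 = 1074 × 1518 mm.
D1: ⌊1518/2⌋ × 1074 = 759 × 1074 mm
D2: ⌊1074/2⌋ × 759 = 537 × 759 mm

537 × 759 mm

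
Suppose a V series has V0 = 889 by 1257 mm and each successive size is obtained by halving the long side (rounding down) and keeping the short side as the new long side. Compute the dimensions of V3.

314 × 444 mm

V1: ⌊1257/2⌋ × 889 = 628 × 889 mm
V2: ⌊889/2⌋ × 628 = 444 × 628 mm
V3: ⌊628/2⌋ × 444 = 314 × 444 mm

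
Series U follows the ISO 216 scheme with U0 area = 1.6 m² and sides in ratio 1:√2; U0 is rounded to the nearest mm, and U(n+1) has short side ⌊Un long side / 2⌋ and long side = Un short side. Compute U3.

Let U0's short side be w mm. w · w√2 = 1.6 m² = 1,600,000 mm², so w ≈ 1063.7 mm and w√2 ≈ 1504.2 mm → U0 = 1064 × 1504 mm.
U1: ⌊1504/2⌋ × 1064 = 752 × 1064 mm
U2: ⌊1064/2⌋ × 752 = 532 × 752 mm
U3: ⌊752/2⌋ × 532 = 376 × 532 mm

376 × 532 mm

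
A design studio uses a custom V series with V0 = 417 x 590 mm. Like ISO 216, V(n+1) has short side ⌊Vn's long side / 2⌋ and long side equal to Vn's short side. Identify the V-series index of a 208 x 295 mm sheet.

V2

V0: 417 × 590 mm
V1: 295 × 417 mm
V2: 208 × 295 mm
V3: 147 × 208 mm
→ matches V2.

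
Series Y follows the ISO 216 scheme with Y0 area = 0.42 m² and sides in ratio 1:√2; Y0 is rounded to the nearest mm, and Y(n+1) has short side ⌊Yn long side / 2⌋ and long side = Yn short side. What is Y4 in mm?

136 × 192 mm

Let Y0's short side be w mm. w · w√2 = 0.42 m² = 420,000 mm², so w ≈ 545.0 mm and w√2 ≈ 770.7 mm → Y0 = 545 × 771 mm.
Y1: ⌊771/2⌋ × 545 = 385 × 545 mm
Y2: ⌊545/2⌋ × 385 = 272 × 385 mm
Y3: ⌊385/2⌋ × 272 = 192 × 272 mm
Y4: ⌊272/2⌋ × 192 = 136 × 192 mm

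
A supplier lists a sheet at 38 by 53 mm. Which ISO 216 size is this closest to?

A9 (37 × 52 mm)

Aspect ratio 53/38 ≈ 1.395 (ISO target is √2 ≈ 1.414).
In the A-series (A0 area = 1 m²): A9 = 37 × 52 mm.
Off by 2 mm total — nearest standard size.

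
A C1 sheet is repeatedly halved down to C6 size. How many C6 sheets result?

C1 = 648 × 917 mm; C6 = 114 × 162 mm.
Each halving step doubles the count; 5 steps from C1 to C6.
2^5 = 32.

32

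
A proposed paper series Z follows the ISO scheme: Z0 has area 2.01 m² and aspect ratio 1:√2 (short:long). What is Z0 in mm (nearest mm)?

Let the short side be w mm. Then w · w√2 = 2.01 m² = 2,010,000 mm².
w² = 2,010,000/√2, so w ≈ 1192.2 mm; long side = w√2 ≈ 1686.0 mm.

1192 × 1686 mm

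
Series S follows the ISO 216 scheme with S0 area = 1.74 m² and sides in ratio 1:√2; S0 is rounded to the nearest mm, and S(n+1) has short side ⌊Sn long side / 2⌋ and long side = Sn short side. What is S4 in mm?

277 × 392 mm

Let S0's short side be w mm. w · w√2 = 1.74 m² = 1,740,000 mm², so w ≈ 1109.2 mm and w√2 ≈ 1568.7 mm → S0 = 1109 × 1569 mm.
S1: ⌊1569/2⌋ × 1109 = 784 × 1109 mm
S2: ⌊1109/2⌋ × 784 = 554 × 784 mm
S3: ⌊784/2⌋ × 554 = 392 × 554 mm
S4: ⌊554/2⌋ × 392 = 277 × 392 mm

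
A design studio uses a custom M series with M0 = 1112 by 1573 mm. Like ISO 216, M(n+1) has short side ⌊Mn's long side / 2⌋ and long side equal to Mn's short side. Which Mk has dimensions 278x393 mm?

M4

M0: 1112 × 1573 mm
M1: 786 × 1112 mm
M2: 556 × 786 mm
M3: 393 × 556 mm
M4: 278 × 393 mm
M5: 196 × 278 mm
→ matches M4.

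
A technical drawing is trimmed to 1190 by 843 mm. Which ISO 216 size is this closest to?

Aspect ratio 1190/843 ≈ 1.412 — close to the ISO √2 ≈ 1.414.
In the A-series (A0 area = 1 m²): A0 = 841 × 1189 mm.
Off by 3 mm total — nearest standard size.

A0 (841 × 1189 mm)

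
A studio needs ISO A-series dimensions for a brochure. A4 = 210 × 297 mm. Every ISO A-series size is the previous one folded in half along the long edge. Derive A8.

52 × 74 mm

A5: ⌊297/2⌋ × 210 = 148 × 210 mm
A6: ⌊210/2⌋ × 148 = 105 × 148 mm
A7: ⌊148/2⌋ × 105 = 74 × 105 mm
A8: ⌊105/2⌋ × 74 = 52 × 74 mm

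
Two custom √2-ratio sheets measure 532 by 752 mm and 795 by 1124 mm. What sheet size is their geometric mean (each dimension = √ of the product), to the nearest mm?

650 × 919 mm

Short side: √(532 · 795) = √422940 ≈ 650.3 → 650 mm
Long side: √(752 · 1124) = √845248 ≈ 919.4 → 919 mm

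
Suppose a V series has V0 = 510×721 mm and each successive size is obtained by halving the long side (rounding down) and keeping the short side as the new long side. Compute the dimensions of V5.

V1: ⌊721/2⌋ × 510 = 360 × 510 mm
V2: ⌊510/2⌋ × 360 = 255 × 360 mm
V3: ⌊360/2⌋ × 255 = 180 × 255 mm
V4: ⌊255/2⌋ × 180 = 127 × 180 mm
V5: ⌊180/2⌋ × 127 = 90 × 127 mm

90 × 127 mm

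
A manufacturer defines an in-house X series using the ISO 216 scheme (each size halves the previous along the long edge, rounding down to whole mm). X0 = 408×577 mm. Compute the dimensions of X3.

144 × 204 mm

X1: ⌊577/2⌋ × 408 = 288 × 408 mm
X2: ⌊408/2⌋ × 288 = 204 × 288 mm
X3: ⌊288/2⌋ × 204 = 144 × 204 mm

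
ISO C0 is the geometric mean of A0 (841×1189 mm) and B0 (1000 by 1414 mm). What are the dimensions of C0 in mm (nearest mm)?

917 × 1297 mm

Short: √(841 · 1000) = √841000 ≈ 917.1 mm.
Long: √(1189 · 1414) = √1681246 ≈ 1296.6 mm.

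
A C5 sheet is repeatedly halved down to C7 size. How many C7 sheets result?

4

C5 = 162 × 229 mm; C7 = 81 × 114 mm.
Each halving step doubles the count; 2 steps from C5 to C7.
2^2 = 4.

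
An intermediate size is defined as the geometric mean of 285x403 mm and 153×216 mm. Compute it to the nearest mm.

209 × 295 mm

Short side: √(285 · 153) = √43605 ≈ 208.8 → 209 mm
Long side: √(403 · 216) = √87048 ≈ 295.0 → 295 mm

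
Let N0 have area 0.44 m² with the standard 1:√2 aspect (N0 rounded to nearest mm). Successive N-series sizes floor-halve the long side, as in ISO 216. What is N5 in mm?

98 × 139 mm

Let N0's short side be w mm. w · w√2 = 0.44 m² = 440,000 mm², so w ≈ 557.8 mm and w√2 ≈ 788.8 mm → N0 = 558 × 789 mm.
N1: ⌊789/2⌋ × 558 = 394 × 558 mm
N2: ⌊558/2⌋ × 394 = 279 × 394 mm
N3: ⌊394/2⌋ × 279 = 197 × 279 mm
N4: ⌊279/2⌋ × 197 = 139 × 197 mm
N5: ⌊197/2⌋ × 139 = 98 × 139 mm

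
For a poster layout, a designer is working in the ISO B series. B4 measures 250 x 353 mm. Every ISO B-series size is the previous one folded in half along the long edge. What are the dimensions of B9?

44 × 62 mm

B5: ⌊353/2⌋ × 250 = 176 × 250 mm
B6: ⌊250/2⌋ × 176 = 125 × 176 mm
B7: ⌊176/2⌋ × 125 = 88 × 125 mm
B8: ⌊125/2⌋ × 88 = 62 × 88 mm
B9: ⌊88/2⌋ × 62 = 44 × 62 mm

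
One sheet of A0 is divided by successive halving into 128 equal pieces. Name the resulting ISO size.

128 = 2^7, so 7 halving steps.
A0 → A1 → … → A7 after 7 steps.

A7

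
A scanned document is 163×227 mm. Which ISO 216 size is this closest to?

Aspect ratio 227/163 ≈ 1.393 (ISO target is √2 ≈ 1.414).
In the C-series (envelope sizes, between A and B): C5 = 162 × 229 mm.
Off by 3 mm total — nearest standard size.

C5 (162 × 229 mm)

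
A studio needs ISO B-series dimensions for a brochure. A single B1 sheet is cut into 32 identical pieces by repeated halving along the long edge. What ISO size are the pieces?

B6

32 = 2^5, so 5 halving steps.
B1 → B2 → … → B6 after 5 steps.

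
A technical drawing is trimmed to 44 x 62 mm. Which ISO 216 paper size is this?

B9 (44 × 62 mm)

Aspect ratio 62/44 ≈ 1.409 — close to the ISO √2 ≈ 1.414.
In the B-series (B0 = 1000 × 1414 mm): B9 = 44 × 62 mm.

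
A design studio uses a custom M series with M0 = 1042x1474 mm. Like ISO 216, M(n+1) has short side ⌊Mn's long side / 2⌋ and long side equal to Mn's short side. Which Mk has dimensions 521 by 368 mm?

M3

M0: 1042 × 1474 mm
M1: 737 × 1042 mm
M2: 521 × 737 mm
M3: 368 × 521 mm
M4: 260 × 368 mm
→ matches M3.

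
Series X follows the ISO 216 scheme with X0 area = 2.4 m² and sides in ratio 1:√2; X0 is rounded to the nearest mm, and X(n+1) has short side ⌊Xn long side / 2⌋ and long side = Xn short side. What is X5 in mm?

230 × 325 mm

Let X0's short side be w mm. w · w√2 = 2.4 m² = 2,400,000 mm², so w ≈ 1302.7 mm and w√2 ≈ 1842.3 mm → X0 = 1303 × 1842 mm.
X1: ⌊1842/2⌋ × 1303 = 921 × 1303 mm
X2: ⌊1303/2⌋ × 921 = 651 × 921 mm
X3: ⌊921/2⌋ × 651 = 460 × 651 mm
X4: ⌊651/2⌋ × 460 = 325 × 460 mm
X5: ⌊460/2⌋ × 325 = 230 × 325 mm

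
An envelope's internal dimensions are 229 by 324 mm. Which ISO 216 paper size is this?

C4 (229 × 324 mm)

Aspect ratio 324/229 ≈ 1.415 — close to the ISO √2 ≈ 1.414.
In the C-series (envelope sizes, between A and B): C4 = 229 × 324 mm.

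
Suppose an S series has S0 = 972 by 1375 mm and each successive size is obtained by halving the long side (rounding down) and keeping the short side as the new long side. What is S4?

S1: ⌊1375/2⌋ × 972 = 687 × 972 mm
S2: ⌊972/2⌋ × 687 = 486 × 687 mm
S3: ⌊687/2⌋ × 486 = 343 × 486 mm
S4: ⌊486/2⌋ × 343 = 243 × 343 mm

243 × 343 mm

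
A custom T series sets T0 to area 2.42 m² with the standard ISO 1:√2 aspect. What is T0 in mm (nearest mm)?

Let the short side be w mm. Then w · w√2 = 2.42 m² = 2,420,000 mm².
w² = 2,420,000/√2, so w ≈ 1308.1 mm; long side = w√2 ≈ 1850.0 mm.

1308 × 1850 mm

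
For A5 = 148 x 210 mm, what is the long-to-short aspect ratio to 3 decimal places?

210 / 148 = 1.419
ISO 216 targets √2 ≈ 1.414; the +0.005 deviation is from mm rounding.

1.419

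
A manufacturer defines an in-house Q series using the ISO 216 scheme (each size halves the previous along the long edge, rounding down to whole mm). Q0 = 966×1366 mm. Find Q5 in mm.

170 × 241 mm

Q1 = 683 × 966 mm (from Q0 by 1 halving).
Q2: ⌊966/2⌋ × 683 = 483 × 683 mm
Q3: ⌊683/2⌋ × 483 = 341 × 483 mm
Q4: ⌊483/2⌋ × 341 = 241 × 341 mm
Q5: ⌊341/2⌋ × 241 = 170 × 241 mm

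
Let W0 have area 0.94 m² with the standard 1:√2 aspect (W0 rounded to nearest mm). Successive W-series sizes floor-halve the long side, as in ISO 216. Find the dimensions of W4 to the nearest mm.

Let W0's short side be w mm. w · w√2 = 0.94 m² = 940,000 mm², so w ≈ 815.3 mm and w√2 ≈ 1153.0 mm → W0 = 815 × 1153 mm.
W1: ⌊1153/2⌋ × 815 = 576 × 815 mm
W2: ⌊815/2⌋ × 576 = 407 × 576 mm
W3: ⌊576/2⌋ × 407 = 288 × 407 mm
W4: ⌊407/2⌋ × 288 = 203 × 288 mm

203 × 288 mm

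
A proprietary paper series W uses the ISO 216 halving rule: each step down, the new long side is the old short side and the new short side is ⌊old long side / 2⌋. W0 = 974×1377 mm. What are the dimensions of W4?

243 × 344 mm

W1: ⌊1377/2⌋ × 974 = 688 × 974 mm
W2: ⌊974/2⌋ × 688 = 487 × 688 mm
W3: ⌊688/2⌋ × 487 = 344 × 487 mm
W4: ⌊487/2⌋ × 344 = 243 × 344 mm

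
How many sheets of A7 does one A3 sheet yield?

Each ISO step halves the sheet: 1 × A3 → 2 × A4 → 4 × A5 → 8 × A6 → …
From A3 to A7 is 4 halving steps: 2^4 = 16.

16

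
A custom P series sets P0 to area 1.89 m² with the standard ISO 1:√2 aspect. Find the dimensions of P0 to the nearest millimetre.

Let the short side be w mm. Then w · w√2 = 1.89 m² = 1,890,000 mm².
w² = 1,890,000/√2, so w ≈ 1156.0 mm; long side = w√2 ≈ 1634.9 mm.

1156 × 1635 mm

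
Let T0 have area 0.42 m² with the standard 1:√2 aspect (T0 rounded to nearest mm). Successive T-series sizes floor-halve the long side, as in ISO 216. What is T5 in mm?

96 × 136 mm

Let T0's short side be w mm. w · w√2 = 0.42 m² = 420,000 mm², so w ≈ 545.0 mm and w√2 ≈ 770.7 mm → T0 = 545 × 771 mm.
T1: ⌊771/2⌋ × 545 = 385 × 545 mm
T2: ⌊545/2⌋ × 385 = 272 × 385 mm
T3: ⌊385/2⌋ × 272 = 192 × 272 mm
T4: ⌊272/2⌋ × 192 = 136 × 192 mm
T5: ⌊192/2⌋ × 136 = 96 × 136 mm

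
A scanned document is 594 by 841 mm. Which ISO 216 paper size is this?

Aspect ratio 841/594 ≈ 1.416 — close to the ISO √2 ≈ 1.414.
In the A-series (A0 area = 1 m²): A1 = 594 × 841 mm.

A1 (594 × 841 mm)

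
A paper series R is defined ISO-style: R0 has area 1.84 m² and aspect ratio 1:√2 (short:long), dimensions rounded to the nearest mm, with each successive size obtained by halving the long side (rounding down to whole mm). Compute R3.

Let R0's short side be w mm. w · w√2 = 1.84 m² = 1,840,000 mm², so w ≈ 1140.6 mm and w√2 ≈ 1613.1 mm → R0 = 1141 × 1613 mm.
R1: ⌊1613/2⌋ × 1141 = 806 × 1141 mm
R2: ⌊1141/2⌋ × 806 = 570 × 806 mm
R3: ⌊806/2⌋ × 570 = 403 × 570 mm

403 × 570 mm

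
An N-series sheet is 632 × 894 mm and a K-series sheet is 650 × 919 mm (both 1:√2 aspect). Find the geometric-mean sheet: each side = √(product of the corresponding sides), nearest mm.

Short side: √(632 · 650) = √410800 ≈ 640.9 → 641 mm
Long side: √(894 · 919) = √821586 ≈ 906.4 → 906 mm

641 × 906 mm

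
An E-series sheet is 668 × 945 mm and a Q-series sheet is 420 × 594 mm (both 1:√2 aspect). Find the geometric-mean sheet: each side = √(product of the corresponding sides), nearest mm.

530 × 749 mm

Short side: √(668 · 420) = √280560 ≈ 529.7 → 530 mm
Long side: √(945 · 594) = √561330 ≈ 749.2 → 749 mm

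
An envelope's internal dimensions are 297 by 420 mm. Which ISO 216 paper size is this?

A3 (297 × 420 mm)

Aspect ratio 420/297 ≈ 1.414 — close to the ISO √2 ≈ 1.414.
In the A-series (A0 area = 1 m²): A3 = 297 × 420 mm.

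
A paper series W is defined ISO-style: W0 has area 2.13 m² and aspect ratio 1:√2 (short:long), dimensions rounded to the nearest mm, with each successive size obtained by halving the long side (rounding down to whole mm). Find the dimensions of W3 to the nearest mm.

434 × 613 mm

Let W0's short side be w mm. w · w√2 = 2.13 m² = 2,130,000 mm², so w ≈ 1227.2 mm and w√2 ≈ 1735.6 mm → W0 = 1227 × 1736 mm.
W1: ⌊1736/2⌋ × 1227 = 868 × 1227 mm
W2: ⌊1227/2⌋ × 868 = 613 × 868 mm
W3: ⌊868/2⌋ × 613 = 434 × 613 mm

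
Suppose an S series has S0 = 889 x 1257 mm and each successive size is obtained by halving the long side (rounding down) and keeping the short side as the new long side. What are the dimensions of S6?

S1: ⌊1257/2⌋ × 889 = 628 × 889 mm
S2: ⌊889/2⌋ × 628 = 444 × 628 mm
S3: ⌊628/2⌋ × 444 = 314 × 444 mm
S4: ⌊444/2⌋ × 314 = 222 × 314 mm
S5: ⌊314/2⌋ × 222 = 157 × 222 mm
S6: ⌊222/2⌋ × 157 = 111 × 157 mm

111 × 157 mm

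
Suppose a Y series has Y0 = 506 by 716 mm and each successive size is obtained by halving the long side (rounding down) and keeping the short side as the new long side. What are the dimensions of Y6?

63 × 89 mm

Y1: ⌊716/2⌋ × 506 = 358 × 506 mm
Y2: ⌊506/2⌋ × 358 = 253 × 358 mm
Y3: ⌊358/2⌋ × 253 = 179 × 253 mm
Y4: ⌊253/2⌋ × 179 = 126 × 179 mm
Y5: ⌊179/2⌋ × 126 = 89 × 126 mm
Y6: ⌊126/2⌋ × 89 = 63 × 89 mm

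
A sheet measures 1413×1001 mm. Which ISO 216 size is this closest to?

B0 (1000 × 1414 mm)

Aspect ratio 1413/1001 ≈ 1.412 — close to the ISO √2 ≈ 1.414.
In the B-series (B0 = 1000 × 1414 mm): B0 = 1000 × 1414 mm.
Off by 2 mm total — nearest standard size.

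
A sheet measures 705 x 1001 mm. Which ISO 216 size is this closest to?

Aspect ratio 1001/705 ≈ 1.420 — close to the ISO √2 ≈ 1.414.
In the B-series (B0 = 1000 × 1414 mm): B1 = 707 × 1000 mm.
Off by 3 mm total — nearest standard size.

B1 (707 × 1000 mm)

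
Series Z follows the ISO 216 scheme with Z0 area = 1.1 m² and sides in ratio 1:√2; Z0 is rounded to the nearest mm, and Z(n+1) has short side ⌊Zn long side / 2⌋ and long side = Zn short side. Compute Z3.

311 × 441 mm

Let Z0's short side be w mm. w · w√2 = 1.1 m² = 1,100,000 mm², so w ≈ 881.9 mm and w√2 ≈ 1247.3 mm → Z0 = 882 × 1247 mm.
Z1: ⌊1247/2⌋ × 882 = 623 × 882 mm
Z2: ⌊882/2⌋ × 623 = 441 × 623 mm
Z3: ⌊623/2⌋ × 441 = 311 × 441 mm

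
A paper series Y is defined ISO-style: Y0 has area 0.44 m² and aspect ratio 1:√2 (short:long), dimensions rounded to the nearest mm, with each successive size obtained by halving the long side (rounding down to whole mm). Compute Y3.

197 × 279 mm

Let Y0's short side be w mm. w · w√2 = 0.44 m² = 440,000 mm², so w ≈ 557.8 mm and w√2 ≈ 788.8 mm → Y0 = 558 × 789 mm.
Y1: ⌊789/2⌋ × 558 = 394 × 558 mm
Y2: ⌊558/2⌋ × 394 = 279 × 394 mm
Y3: ⌊394/2⌋ × 279 = 197 × 279 mm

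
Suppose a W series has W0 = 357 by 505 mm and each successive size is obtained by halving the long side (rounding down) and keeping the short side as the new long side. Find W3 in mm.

126 × 178 mm

W1 = 252 × 357 mm (from W0 by 1 halving).
W2: ⌊357/2⌋ × 252 = 178 × 252 mm
W3: ⌊252/2⌋ × 178 = 126 × 178 mm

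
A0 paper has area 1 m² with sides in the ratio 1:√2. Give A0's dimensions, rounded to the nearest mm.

Let the short side be w mm. Then the long side is w√2 and w · w√2 = 10⁶ mm².
w² = 10⁶/√2, so w = 1000 / 2^(1/4) ≈ 840.9 mm; long side = 1000 · 2^(1/4) ≈ 1189.2 mm.

841 × 1189 mm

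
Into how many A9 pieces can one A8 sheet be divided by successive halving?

Each ISO step halves the sheet: 1 × A8 → 2 × A9
From A8 to A9 is 1 halving step: 2^1 = 2.

2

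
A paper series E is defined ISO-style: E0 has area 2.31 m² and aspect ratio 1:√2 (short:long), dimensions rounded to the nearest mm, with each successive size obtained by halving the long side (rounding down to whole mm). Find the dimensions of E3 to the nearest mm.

Let E0's short side be w mm. w · w√2 = 2.31 m² = 2,310,000 mm², so w ≈ 1278.1 mm and w√2 ≈ 1807.4 mm → E0 = 1278 × 1807 mm.
E1: ⌊1807/2⌋ × 1278 = 903 × 1278 mm
E2: ⌊1278/2⌋ × 903 = 639 × 903 mm
E3: ⌊903/2⌋ × 639 = 451 × 639 mm

451 × 639 mm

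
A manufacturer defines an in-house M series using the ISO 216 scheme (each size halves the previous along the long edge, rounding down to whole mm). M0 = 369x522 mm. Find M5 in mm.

M1 = 261 × 369 mm (from M0 by 1 halving).
M2: ⌊369/2⌋ × 261 = 184 × 261 mm
M3: ⌊261/2⌋ × 184 = 130 × 184 mm
M4: ⌊184/2⌋ × 130 = 92 × 130 mm
M5: ⌊130/2⌋ × 92 = 65 × 92 mm

65 × 92 mm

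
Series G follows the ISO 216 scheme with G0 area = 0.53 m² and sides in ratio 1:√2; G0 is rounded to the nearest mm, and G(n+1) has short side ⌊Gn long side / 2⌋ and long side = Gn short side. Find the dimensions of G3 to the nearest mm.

216 × 306 mm

Let G0's short side be w mm. w · w√2 = 0.53 m² = 530,000 mm², so w ≈ 612.2 mm and w√2 ≈ 865.8 mm → G0 = 612 × 866 mm.
G1: ⌊866/2⌋ × 612 = 433 × 612 mm
G2: ⌊612/2⌋ × 433 = 306 × 433 mm
G3: ⌊433/2⌋ × 306 = 216 × 306 mm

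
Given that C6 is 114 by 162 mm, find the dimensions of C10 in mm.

C7: ⌊162/2⌋ × 114 = 81 × 114 mm
C8: ⌊114/2⌋ × 81 = 57 × 81 mm
C9: ⌊81/2⌋ × 57 = 40 × 57 mm
C10: ⌊57/2⌋ × 40 = 28 × 40 mm

28 × 40 mm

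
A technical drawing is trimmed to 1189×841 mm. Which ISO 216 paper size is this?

A0 (841 × 1189 mm)

Aspect ratio 1189/841 ≈ 1.414 — close to the ISO √2 ≈ 1.414.
In the A-series (A0 area = 1 m²): A0 = 841 × 1189 mm.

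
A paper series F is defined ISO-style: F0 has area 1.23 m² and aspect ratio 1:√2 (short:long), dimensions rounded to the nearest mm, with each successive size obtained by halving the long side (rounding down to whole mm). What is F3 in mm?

Let F0's short side be w mm. w · w√2 = 1.23 m² = 1,230,000 mm², so w ≈ 932.6 mm and w√2 ≈ 1318.9 mm → F0 = 933 × 1319 mm.
F1: ⌊1319/2⌋ × 933 = 659 × 933 mm
F2: ⌊933/2⌋ × 659 = 466 × 659 mm
F3: ⌊659/2⌋ × 466 = 329 × 466 mm

329 × 466 mm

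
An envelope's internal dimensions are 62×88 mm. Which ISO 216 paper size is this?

B8 (62 × 88 mm)

Aspect ratio 88/62 ≈ 1.419 — close to the ISO √2 ≈ 1.414.
In the B-series (B0 = 1000 × 1414 mm): B8 = 62 × 88 mm.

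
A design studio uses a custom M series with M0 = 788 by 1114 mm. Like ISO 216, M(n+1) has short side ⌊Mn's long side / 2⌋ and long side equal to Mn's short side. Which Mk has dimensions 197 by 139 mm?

M5

M0: 788 × 1114 mm
M1: 557 × 788 mm
M2: 394 × 557 mm
M3: 278 × 394 mm
M4: 197 × 278 mm
M5: 139 × 197 mm
M6: 98 × 139 mm
→ matches M5.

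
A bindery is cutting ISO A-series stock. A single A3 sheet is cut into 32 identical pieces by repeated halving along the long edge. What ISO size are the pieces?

32 = 2^5, so 5 halving steps.
A3 → A4 → … → A8 after 5 steps.

A8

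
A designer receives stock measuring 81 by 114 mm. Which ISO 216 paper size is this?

C7 (81 × 114 mm)

Aspect ratio 114/81 ≈ 1.407 — close to the ISO √2 ≈ 1.414.
In the C-series (envelope sizes, between A and B): C7 = 81 × 114 mm.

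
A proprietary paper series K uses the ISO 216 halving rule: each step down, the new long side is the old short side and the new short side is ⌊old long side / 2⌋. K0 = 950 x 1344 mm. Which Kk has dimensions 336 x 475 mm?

K0: 950 × 1344 mm
K1: 672 × 950 mm
K2: 475 × 672 mm
K3: 336 × 475 mm
K4: 237 × 336 mm
→ matches K3.

K3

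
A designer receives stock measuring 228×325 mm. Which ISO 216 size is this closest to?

Aspect ratio 325/228 ≈ 1.425 — close to the ISO √2 ≈ 1.414.
In the C-series (envelope sizes, between A and B): C4 = 229 × 324 mm.
Off by 2 mm total — nearest standard size.

C4 (229 × 324 mm)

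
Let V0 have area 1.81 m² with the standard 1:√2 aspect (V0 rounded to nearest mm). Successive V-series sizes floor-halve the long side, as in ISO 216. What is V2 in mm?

565 × 800 mm

Let V0's short side be w mm. w · w√2 = 1.81 m² = 1,810,000 mm², so w ≈ 1131.3 mm and w√2 ≈ 1599.9 mm → V0 = 1131 × 1600 mm.
V1: ⌊1600/2⌋ × 1131 = 800 × 1131 mm
V2: ⌊1131/2⌋ × 800 = 565 × 800 mm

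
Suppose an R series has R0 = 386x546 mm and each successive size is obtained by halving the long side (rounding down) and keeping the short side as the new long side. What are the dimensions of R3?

136 × 193 mm

R1: ⌊546/2⌋ × 386 = 273 × 386 mm
R2: ⌊386/2⌋ × 273 = 193 × 273 mm
R3: ⌊273/2⌋ × 193 = 136 × 193 mm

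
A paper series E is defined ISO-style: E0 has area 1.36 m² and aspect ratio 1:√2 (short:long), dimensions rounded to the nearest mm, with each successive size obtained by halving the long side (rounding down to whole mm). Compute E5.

173 × 245 mm

Let E0's short side be w mm. w · w√2 = 1.36 m² = 1,360,000 mm², so w ≈ 980.6 mm and w√2 ≈ 1386.8 mm → E0 = 981 × 1387 mm.
E1: ⌊1387/2⌋ × 981 = 693 × 981 mm
E2: ⌊981/2⌋ × 693 = 490 × 693 mm
E3: ⌊693/2⌋ × 490 = 346 × 490 mm
E4: ⌊490/2⌋ × 346 = 245 × 346 mm
E5: ⌊346/2⌋ × 245 = 173 × 245 mm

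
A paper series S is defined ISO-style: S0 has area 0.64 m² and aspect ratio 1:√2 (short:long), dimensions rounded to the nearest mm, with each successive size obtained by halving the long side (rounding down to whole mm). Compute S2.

336 × 475 mm

Let S0's short side be w mm. w · w√2 = 0.64 m² = 640,000 mm², so w ≈ 672.7 mm and w√2 ≈ 951.4 mm → S0 = 673 × 951 mm.
S1: ⌊951/2⌋ × 673 = 475 × 673 mm
S2: ⌊673/2⌋ × 475 = 336 × 475 mm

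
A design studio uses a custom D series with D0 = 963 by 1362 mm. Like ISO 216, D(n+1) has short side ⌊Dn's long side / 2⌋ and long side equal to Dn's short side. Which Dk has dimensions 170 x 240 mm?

D5

D0: 963 × 1362 mm
D1: 681 × 963 mm
D2: 481 × 681 mm
D3: 340 × 481 mm
D4: 240 × 340 mm
D5: 170 × 240 mm
D6: 120 × 170 mm
→ matches D5.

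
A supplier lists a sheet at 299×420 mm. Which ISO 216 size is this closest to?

A3 (297 × 420 mm)

Aspect ratio 420/299 ≈ 1.405 — close to the ISO √2 ≈ 1.414.
In the A-series (A0 area = 1 m²): A3 = 297 × 420 mm.
Off by 2 mm total — nearest standard size.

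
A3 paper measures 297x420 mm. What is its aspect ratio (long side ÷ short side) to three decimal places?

1.414

420 / 297 = 1.414
Matches √2 ≈ 1.414 — the ISO 216 defining ratio.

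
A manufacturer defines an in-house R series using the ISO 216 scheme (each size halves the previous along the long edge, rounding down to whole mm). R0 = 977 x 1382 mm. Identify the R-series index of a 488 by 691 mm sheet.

R0: 977 × 1382 mm
R1: 691 × 977 mm
R2: 488 × 691 mm
R3: 345 × 488 mm
→ matches R2.

R2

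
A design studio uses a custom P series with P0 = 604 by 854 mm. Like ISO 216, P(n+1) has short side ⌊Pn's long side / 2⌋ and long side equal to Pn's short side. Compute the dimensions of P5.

106 × 151 mm

P1 = 427 × 604 mm (from P0 by 1 halving).
P2: ⌊604/2⌋ × 427 = 302 × 427 mm
P3: ⌊427/2⌋ × 302 = 213 × 302 mm
P4: ⌊302/2⌋ × 213 = 151 × 213 mm
P5: ⌊213/2⌋ × 151 = 106 × 151 mm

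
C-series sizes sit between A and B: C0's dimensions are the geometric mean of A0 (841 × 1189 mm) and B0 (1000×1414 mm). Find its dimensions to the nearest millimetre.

917 × 1297 mm

Short: √(841 · 1000) = √841000 ≈ 917.1 mm.
Long: √(1189 · 1414) = √1681246 ≈ 1296.6 mm.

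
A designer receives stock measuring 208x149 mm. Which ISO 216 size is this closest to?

Aspect ratio 208/149 ≈ 1.396 (ISO target is √2 ≈ 1.414).
In the A-series (A0 area = 1 m²): A5 = 148 × 210 mm.
Off by 3 mm total — nearest standard size.

A5 (148 × 210 mm)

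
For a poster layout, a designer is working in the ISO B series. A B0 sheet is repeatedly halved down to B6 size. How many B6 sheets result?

64

Each ISO step halves the sheet: 1 × B0 → 2 × B1 → 4 × B2 → 8 × B3 → …
From B0 to B6 is 6 halving steps: 2^6 = 64.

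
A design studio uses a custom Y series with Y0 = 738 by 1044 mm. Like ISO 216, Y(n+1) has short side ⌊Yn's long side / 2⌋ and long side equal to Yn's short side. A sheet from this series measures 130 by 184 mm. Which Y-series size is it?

Y5

Y0: 738 × 1044 mm
Y1: 522 × 738 mm
Y2: 369 × 522 mm
Y3: 261 × 369 mm
Y4: 184 × 261 mm
Y5: 130 × 184 mm
Y6: 92 × 130 mm
→ matches Y5.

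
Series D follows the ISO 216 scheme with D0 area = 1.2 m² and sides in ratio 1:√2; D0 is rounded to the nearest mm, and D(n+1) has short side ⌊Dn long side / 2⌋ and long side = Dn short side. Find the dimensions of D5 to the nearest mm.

Let D0's short side be w mm. w · w√2 = 1.2 m² = 1,200,000 mm², so w ≈ 921.2 mm and w√2 ≈ 1302.7 mm → D0 = 921 × 1303 mm.
D1: ⌊1303/2⌋ × 921 = 651 × 921 mm
D2: ⌊921/2⌋ × 651 = 460 × 651 mm
D3: ⌊651/2⌋ × 460 = 325 × 460 mm
D4: ⌊460/2⌋ × 325 = 230 × 325 mm
D5: ⌊325/2⌋ × 230 = 162 × 230 mm

162 × 230 mm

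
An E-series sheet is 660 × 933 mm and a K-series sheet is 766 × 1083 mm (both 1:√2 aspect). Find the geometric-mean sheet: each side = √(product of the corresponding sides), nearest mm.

Short side: √(660 · 766) = √505560 ≈ 711.0 → 711 mm
Long side: √(933 · 1083) = √1010439 ≈ 1005.2 → 1005 mm

711 × 1005 mm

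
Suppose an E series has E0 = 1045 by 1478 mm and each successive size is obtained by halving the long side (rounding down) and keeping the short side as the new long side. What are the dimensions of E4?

E1 = 739 × 1045 mm (from E0 by 1 halving).
E2: ⌊1045/2⌋ × 739 = 522 × 739 mm
E3: ⌊739/2⌋ × 522 = 369 × 522 mm
E4: ⌊522/2⌋ × 369 = 261 × 369 mm

261 × 369 mm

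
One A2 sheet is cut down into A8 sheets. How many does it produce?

64

Each ISO step halves the sheet: 1 × A2 → 2 × A3 → 4 × A4 → 8 × A5 → …
From A2 to A8 is 6 halving steps: 2^6 = 64.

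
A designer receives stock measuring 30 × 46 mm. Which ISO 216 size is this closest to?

B10 (31 × 44 mm)

Aspect ratio 46/30 ≈ 1.533 (ISO target is √2 ≈ 1.414).
In the B-series (B0 = 1000 × 1414 mm): B10 = 31 × 44 mm.
Off by 3 mm total — nearest standard size.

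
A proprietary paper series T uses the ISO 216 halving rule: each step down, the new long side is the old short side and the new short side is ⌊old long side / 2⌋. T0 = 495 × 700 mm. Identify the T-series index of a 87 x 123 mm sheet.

T5

T0: 495 × 700 mm
T1: 350 × 495 mm
T2: 247 × 350 mm
T3: 175 × 247 mm
T4: 123 × 175 mm
T5: 87 × 123 mm
T6: 61 × 87 mm
→ matches T5.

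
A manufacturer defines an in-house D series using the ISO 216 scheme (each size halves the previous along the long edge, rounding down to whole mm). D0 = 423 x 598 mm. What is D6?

D1: ⌊598/2⌋ × 423 = 299 × 423 mm
D2: ⌊423/2⌋ × 299 = 211 × 299 mm
D3: ⌊299/2⌋ × 211 = 149 × 211 mm
D4: ⌊211/2⌋ × 149 = 105 × 149 mm
D5: ⌊149/2⌋ × 105 = 74 × 105 mm
D6: ⌊105/2⌋ × 74 = 52 × 74 mm

52 × 74 mm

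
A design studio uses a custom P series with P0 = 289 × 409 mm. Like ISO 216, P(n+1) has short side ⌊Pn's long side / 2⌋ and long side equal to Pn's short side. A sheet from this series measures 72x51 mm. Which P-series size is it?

P5

P0: 289 × 409 mm
P1: 204 × 289 mm
P2: 144 × 204 mm
P3: 102 × 144 mm
P4: 72 × 102 mm
P5: 51 × 72 mm
P6: 36 × 51 mm
→ matches P5.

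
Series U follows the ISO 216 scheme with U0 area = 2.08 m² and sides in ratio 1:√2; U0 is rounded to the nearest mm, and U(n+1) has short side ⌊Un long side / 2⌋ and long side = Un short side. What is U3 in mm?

428 × 606 mm

Let U0's short side be w mm. w · w√2 = 2.08 m² = 2,080,000 mm², so w ≈ 1212.8 mm and w√2 ≈ 1715.1 mm → U0 = 1213 × 1715 mm.
U1: ⌊1715/2⌋ × 1213 = 857 × 1213 mm
U2: ⌊1213/2⌋ × 857 = 606 × 857 mm
U3: ⌊857/2⌋ × 606 = 428 × 606 mm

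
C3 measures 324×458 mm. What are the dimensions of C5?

C4: ⌊458/2⌋ × 324 = 229 × 324 mm
C5: ⌊324/2⌋ × 229 = 162 × 229 mm

162 × 229 mm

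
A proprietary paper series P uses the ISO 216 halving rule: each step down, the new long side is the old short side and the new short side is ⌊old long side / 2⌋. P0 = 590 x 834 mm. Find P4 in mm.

P1 = 417 × 590 mm (from P0 by 1 halving).
P2: ⌊590/2⌋ × 417 = 295 × 417 mm
P3: ⌊417/2⌋ × 295 = 208 × 295 mm
P4: ⌊295/2⌋ × 208 = 147 × 208 mm

147 × 208 mm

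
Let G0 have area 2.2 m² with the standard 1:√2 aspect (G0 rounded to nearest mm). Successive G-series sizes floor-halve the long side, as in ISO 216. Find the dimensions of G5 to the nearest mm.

Let G0's short side be w mm. w · w√2 = 2.2 m² = 2,200,000 mm², so w ≈ 1247.3 mm and w√2 ≈ 1763.9 mm → G0 = 1247 × 1764 mm.
G1: ⌊1764/2⌋ × 1247 = 882 × 1247 mm
G2: ⌊1247/2⌋ × 882 = 623 × 882 mm
G3: ⌊882/2⌋ × 623 = 441 × 623 mm
G4: ⌊623/2⌋ × 441 = 311 × 441 mm
G5: ⌊441/2⌋ × 311 = 220 × 311 mm

220 × 311 mm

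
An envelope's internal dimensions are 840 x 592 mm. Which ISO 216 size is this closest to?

Aspect ratio 840/592 ≈ 1.419 — close to the ISO √2 ≈ 1.414.
In the A-series (A0 area = 1 m²): A1 = 594 × 841 mm.
Off by 3 mm total — nearest standard size.

A1 (594 × 841 mm)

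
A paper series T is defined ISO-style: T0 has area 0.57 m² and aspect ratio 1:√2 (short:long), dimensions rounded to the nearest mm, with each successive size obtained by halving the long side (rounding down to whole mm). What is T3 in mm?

224 × 317 mm

Let T0's short side be w mm. w · w√2 = 0.57 m² = 570,000 mm², so w ≈ 634.9 mm and w√2 ≈ 897.8 mm → T0 = 635 × 898 mm.
T1: ⌊898/2⌋ × 635 = 449 × 635 mm
T2: ⌊635/2⌋ × 449 = 317 × 449 mm
T3: ⌊449/2⌋ × 317 = 224 × 317 mm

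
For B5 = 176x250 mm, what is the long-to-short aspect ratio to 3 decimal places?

250 / 176 = 1.420
ISO 216 targets √2 ≈ 1.414; the +0.006 deviation is from mm rounding.

1.420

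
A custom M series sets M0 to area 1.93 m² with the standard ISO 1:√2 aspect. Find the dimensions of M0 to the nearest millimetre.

1168 × 1652 mm

Let the short side be w mm. Then w · w√2 = 1.93 m² = 1,930,000 mm².
w² = 1,930,000/√2, so w ≈ 1168.2 mm; long side = w√2 ≈ 1652.1 mm.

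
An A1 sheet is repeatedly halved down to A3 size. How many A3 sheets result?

Each ISO step halves the sheet: 1 × A1 → 2 × A2 → 4 × A3
From A1 to A3 is 2 halving steps: 2^2 = 4.

4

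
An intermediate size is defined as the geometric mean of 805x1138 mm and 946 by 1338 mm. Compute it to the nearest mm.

Short side: √(805 · 946) = √761530 ≈ 872.7 → 873 mm
Long side: √(1138 · 1338) = √1522644 ≈ 1234.0 → 1234 mm

873 × 1234 mm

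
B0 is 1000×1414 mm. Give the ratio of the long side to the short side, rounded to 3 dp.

1.414

1414 / 1000 = 1.414
Matches √2 ≈ 1.414 — the ISO 216 defining ratio.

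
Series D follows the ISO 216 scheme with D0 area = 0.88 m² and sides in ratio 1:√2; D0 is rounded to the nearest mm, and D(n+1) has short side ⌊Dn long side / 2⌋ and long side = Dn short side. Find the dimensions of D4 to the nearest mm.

197 × 279 mm

Let D0's short side be w mm. w · w√2 = 0.88 m² = 880,000 mm², so w ≈ 788.8 mm and w√2 ≈ 1115.6 mm → D0 = 789 × 1116 mm.
D1: ⌊1116/2⌋ × 789 = 558 × 789 mm
D2: ⌊789/2⌋ × 558 = 394 × 558 mm
D3: ⌊558/2⌋ × 394 = 279 × 394 mm
D4: ⌊394/2⌋ × 279 = 197 × 279 mm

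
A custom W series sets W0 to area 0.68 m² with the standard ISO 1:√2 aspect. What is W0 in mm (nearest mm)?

Let the short side be w mm. Then w · w√2 = 0.68 m² = 680,000 mm².
w² = 680,000/√2, so w ≈ 693.4 mm; long side = w√2 ≈ 980.6 mm.

693 × 981 mm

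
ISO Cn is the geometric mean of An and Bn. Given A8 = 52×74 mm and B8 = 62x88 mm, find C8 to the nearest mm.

Short side: √(52 · 62) = √3224 ≈ 56.8 → 57 mm
Long side: √(74 · 88) = √6512 ≈ 80.7 → 81 mm

57 × 81 mm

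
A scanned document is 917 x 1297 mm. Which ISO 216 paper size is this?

Aspect ratio 1297/917 ≈ 1.414 — close to the ISO √2 ≈ 1.414.
In the C-series (envelope sizes, between A and B): C0 = 917 × 1297 mm.

C0 (917 × 1297 mm)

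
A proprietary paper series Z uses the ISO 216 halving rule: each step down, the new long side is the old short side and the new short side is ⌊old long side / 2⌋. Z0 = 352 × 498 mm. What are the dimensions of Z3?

124 × 176 mm

Z1 = 249 × 352 mm (from Z0 by 1 halving).
Z2: ⌊352/2⌋ × 249 = 176 × 249 mm
Z3: ⌊249/2⌋ × 176 = 124 × 176 mm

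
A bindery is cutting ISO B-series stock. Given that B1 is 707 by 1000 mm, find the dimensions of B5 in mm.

B2: ⌊1000/2⌋ × 707 = 500 × 707 mm
B3: ⌊707/2⌋ × 500 = 353 × 500 mm
B4: ⌊500/2⌋ × 353 = 250 × 353 mm
B5: ⌊353/2⌋ × 250 = 176 × 250 mm

176 × 250 mm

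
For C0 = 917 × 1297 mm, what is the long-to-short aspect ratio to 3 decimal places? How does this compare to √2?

1.414

1297 / 917 = 1.414
Matches √2 ≈ 1.414 — the ISO 216 defining ratio.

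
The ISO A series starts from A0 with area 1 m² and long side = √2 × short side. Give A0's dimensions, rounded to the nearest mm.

841 × 1189 mm

Let the short side be w mm. Then the long side is w√2 and w · w√2 = 10⁶ mm².
w² = 10⁶/√2, so w = 1000 / 2^(1/4) ≈ 840.9 mm; long side = 1000 · 2^(1/4) ≈ 1189.2 mm.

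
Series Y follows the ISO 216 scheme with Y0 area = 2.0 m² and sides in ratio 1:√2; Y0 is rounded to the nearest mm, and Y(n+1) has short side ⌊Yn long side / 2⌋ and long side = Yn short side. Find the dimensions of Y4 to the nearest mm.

297 × 420 mm

Let Y0's short side be w mm. w · w√2 = 2.0 m² = 2,000,000 mm², so w ≈ 1189.2 mm and w√2 ≈ 1681.8 mm → Y0 = 1189 × 1682 mm.
Y1: ⌊1682/2⌋ × 1189 = 841 × 1189 mm
Y2: ⌊1189/2⌋ × 841 = 594 × 841 mm
Y3: ⌊841/2⌋ × 594 = 420 × 594 mm
Y4: ⌊594/2⌋ × 420 = 297 × 420 mm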